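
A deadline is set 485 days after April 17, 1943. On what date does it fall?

+366 (one year; includes Feb 29, 1944) → Apr 17, 1944 (119 left).
Apr has 30 days: +14 → May 1, 1944 (105 left).
May has 31 days: +31 → Jun 1, 1944 (74 left).
Jun has 30 days: +30 → Jul 1, 1944 (44 left).
Jul has 31 days: +31 → Aug 1, 1944 (13 left).
+13 → Aug 14, 1944.

August 14, 1944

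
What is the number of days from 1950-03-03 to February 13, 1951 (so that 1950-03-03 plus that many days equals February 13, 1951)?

Mar 3, 1950 → Apr 3, 1950: 31 days (March has 31).
Apr 3, 1950 → May 3, 1950: 30 days (April has 30).
May 3, 1950 → Jun 3, 1950: 31 days (May has 31).
Jun 3, 1950 → Jul 3, 1950: 30 days (June has 30).
Jul 3, 1950 → Aug 3, 1950: 31 days (July has 31).
Aug 3, 1950 → Sep 3, 1950: 31 days (August has 31).
Sep 3, 1950 → Oct 3, 1950: 30 days (September has 30).
Oct 3, 1950 → Nov 3, 1950: 31 days (October has 31).
Nov 3, 1950 → Dec 3, 1950: 30 days (November has 30).
Dec 3, 1950 → Jan 3, 1951: 31 days (December has 31).
Jan 3, 1951 → Feb 3, 1951: 31 days (January has 31).
Feb 3, 1951 → Feb 13, 1951: 10 days.
Total: 347 days.

347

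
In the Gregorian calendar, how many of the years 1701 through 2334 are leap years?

153

Multiples of 4 in [1701,2334]: 158.
Of those, multiples of 100: 6 (not leap unless ÷400).
Multiples of 400: 1.
Leap years = 158 − 6 + 1 = 153.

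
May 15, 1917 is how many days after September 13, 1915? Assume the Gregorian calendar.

610

Sep 13, 1915 → Sep 13, 1916: 366 days (Feb 29, 1916 is in that span).
Sep 13, 1916 → Oct 13, 1916: 30 days (September has 30).
Oct 13, 1916 → Nov 13, 1916: 31 days (October has 31).
Nov 13, 1916 → Dec 13, 1916: 30 days (November has 30).
Dec 13, 1916 → Jan 13, 1917: 31 days (December has 31).
Jan 13, 1917 → Feb 13, 1917: 31 days (January has 31).
Feb 13, 1917 → Mar 13, 1917: 28 days (February has 28).
Mar 13, 1917 → Apr 13, 1917: 31 days (March has 31).
Apr 13, 1917 → May 13, 1917: 30 days (April has 30).
May 13, 1917 → May 15, 1917: 2 days.
Total: 610 days.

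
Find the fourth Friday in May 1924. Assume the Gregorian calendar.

May 23, 1924

May 1, 1924 is a Thursday.
The first Friday is therefore May 2 (1 days later).
The fourth Friday is 2 + 3×7 = May 23.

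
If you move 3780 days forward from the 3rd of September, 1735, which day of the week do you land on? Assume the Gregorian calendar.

Saturday

Sep 3, 1735 is a Saturday.
3780 mod 7 = 0, so 3780 days after a Saturday is Saturday + 0 = Saturday.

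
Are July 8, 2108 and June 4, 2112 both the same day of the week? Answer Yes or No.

No

From Jul 8, 2108 to Jun 4, 2112 is 1427 days.
1427 mod 7 = 6, so they are different weekdays.
(Jul 8, 2108 is a Sunday; Jun 4, 2112 is a Saturday.)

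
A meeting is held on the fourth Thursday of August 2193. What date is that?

August 1, 2193 is a Thursday.
The first Thursday is therefore August 1 (same day).
The fourth Thursday is 1 + 3×7 = August 22.

August 22, 2193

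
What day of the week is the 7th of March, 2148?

Doomsday rule: the anchor day for the 2100s is Sunday. For year 48: 48÷12 = 4 r 0, and 0÷4 = 0, so 4+0+0 = 4.
Sunday + 4 ≡ Thursday — that's 2148's doomsday.
In March the doomsday date is Mar 14.
Mar 7 is 7 days before Mar 14; 7 mod 7 = 0, so Thursday − 0 = Thursday.

Thursday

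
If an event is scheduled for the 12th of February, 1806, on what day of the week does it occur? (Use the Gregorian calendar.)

Doomsday rule: the anchor day for the 1800s is Friday. For year 06: 6÷12 = 0 r 6, and 6÷4 = 1, so 0+6+1 = 7.
Friday + 7 ≡ Friday — that's 1806's doomsday.
In February the doomsday date is Feb 28 (1806 is not a leap year).
Feb 12 is 16 days before Feb 28; 16 mod 7 = 2, so Friday − 2 = Wednesday.

Wednesday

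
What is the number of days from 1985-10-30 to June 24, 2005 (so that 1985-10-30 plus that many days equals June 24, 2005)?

Oct 30, 1985 → Oct 30, 1986: 365 days.
Oct 30, 1986 → Oct 30, 1987: 365 days.
Oct 30, 1987 → Oct 30, 1988: 366 days (Feb 29, 1988 is in that span).
Oct 30, 1988 → Oct 30, 1989: 365 days.
Oct 30, 1989 → Oct 30, 1990: 365 days.
Oct 30, 1990 → Oct 30, 1991: 365 days.
Oct 30, 1991 → Oct 30, 1992: 366 days (Feb 29, 1992 is in that span).
Oct 30, 1992 → Oct 30, 1993: 365 days.
Oct 30, 1993 → Oct 30, 1994: 365 days.
Oct 30, 1994 → Oct 30, 1995: 365 days.
Oct 30, 1995 → Oct 30, 1996: 366 days (Feb 29, 1996 is in that span).
Oct 30, 1996 → Oct 30, 1997: 365 days.
Oct 30, 1997 → Oct 30, 1998: 365 days.
Oct 30, 1998 → Oct 30, 1999: 365 days.
Oct 30, 1999 → Oct 30, 2000: 366 days (Feb 29, 2000 is in that span).
Oct 30, 2000 → Oct 30, 2001: 365 days.
Oct 30, 2001 → Oct 30, 2002: 365 days.
Oct 30, 2002 → Oct 30, 2003: 365 days.
Oct 30, 2003 → Oct 30, 2004: 366 days (Feb 29, 2004 is in that span).
Oct 30, 2004 → Nov 30, 2004: 31 days (October has 31).
Nov 30, 2004 → Dec 30, 2004: 30 days (November has 30).
Dec 30, 2004 → Jan 30, 2005: 31 days (December has 31).
Jan 30, 2005 → Feb 28, 2005: 29 days (January has 31).
Feb 28, 2005 → Mar 28, 2005: 28 days (February has 28).
Mar 28, 2005 → Apr 28, 2005: 31 days (March has 31).
Apr 28, 2005 → May 28, 2005: 30 days (April has 30).
May 28, 2005 → Jun 24, 2005: 27 days.
Total: 7177 days.

7177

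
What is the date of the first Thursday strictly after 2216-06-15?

Jun 15, 2216 is a Saturday.
From Saturday to the next Thursday is 5 days.
Jun 15, 2216 + 5 = Jun 20, 2216.

June 20, 2216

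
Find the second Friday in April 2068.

April 13, 2068

April 1, 2068 is a Sunday.
The first Friday is therefore April 6 (5 days later).
The second Friday is 6 + 1×7 = April 13.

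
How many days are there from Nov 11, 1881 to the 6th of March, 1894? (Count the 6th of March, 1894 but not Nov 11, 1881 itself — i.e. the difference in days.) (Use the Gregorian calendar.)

Nov 11, 1881 → Nov 11, 1882: 365 days.
Nov 11, 1882 → Nov 11, 1883: 365 days.
Nov 11, 1883 → Nov 11, 1884: 366 days (Feb 29, 1884 is in that span).
Nov 11, 1884 → Nov 11, 1885: 365 days.
Nov 11, 1885 → Nov 11, 1886: 365 days.
Nov 11, 1886 → Nov 11, 1887: 365 days.
Nov 11, 1887 → Nov 11, 1888: 366 days (Feb 29, 1888 is in that span).
Nov 11, 1888 → Nov 11, 1889: 365 days.
Nov 11, 1889 → Nov 11, 1890: 365 days.
Nov 11, 1890 → Nov 11, 1891: 365 days.
Nov 11, 1891 → Nov 11, 1892: 366 days (Feb 29, 1892 is in that span).
Nov 11, 1892 → Nov 11, 1893: 365 days.
Nov 11, 1893 → Dec 11, 1893: 30 days (November has 30).
Dec 11, 1893 → Jan 11, 1894: 31 days (December has 31).
Jan 11, 1894 → Feb 11, 1894: 31 days (January has 31).
Feb 11, 1894 → Mar 6, 1894: 23 days.
Total: 4498 days.

4498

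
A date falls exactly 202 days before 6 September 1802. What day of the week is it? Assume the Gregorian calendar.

Tuesday

Sep 6, 1802 is a Monday.
202 mod 7 = 6, so 202 days before a Monday is Monday − 6 = Tuesday.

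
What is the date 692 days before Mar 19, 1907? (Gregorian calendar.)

April 26, 1905

−365 (one year) → Mar 19, 1906 (327 left).
−19 → Feb 28, 1906 (end of Feb, 28 days; 308 left).
−28 → Jan 31, 1906 (end of Jan, 31 days; 280 left).
−31 → Dec 31, 1905 (end of Dec, 31 days; 249 left).
−31 → Nov 30, 1905 (end of Nov, 30 days; 218 left).
−30 → Oct 31, 1905 (end of Oct, 31 days; 188 left).
−31 → Sep 30, 1905 (end of Sep, 30 days; 157 left).
−30 → Aug 31, 1905 (end of Aug, 31 days; 127 left).
−31 → Jul 31, 1905 (end of Jul, 31 days; 96 left).
−31 → Jun 30, 1905 (end of Jun, 30 days; 65 left).
−30 → May 31, 1905 (end of May, 31 days; 35 left).
−31 → Apr 30, 1905 (end of Apr, 30 days; 4 left).
−4 → Apr 26, 1905.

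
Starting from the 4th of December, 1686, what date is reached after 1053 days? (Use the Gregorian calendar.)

October 22, 1689

+365 (one year) → Dec 4, 1687 (688 left).
+366 (one year; includes Feb 29, 1688) → Dec 4, 1688 (322 left).
Dec has 31 days: +28 → Jan 1, 1689 (294 left).
Jan has 31 days: +31 → Feb 1, 1689 (263 left).
Feb has 28 days: +28 → Mar 1, 1689 (235 left).
Mar has 31 days: +31 → Apr 1, 1689 (204 left).
Apr has 30 days: +30 → May 1, 1689 (174 left).
May has 31 days: +31 → Jun 1, 1689 (143 left).
Jun has 30 days: +30 → Jul 1, 1689 (113 left).
Jul has 31 days: +31 → Aug 1, 1689 (82 left).
Aug has 31 days: +31 → Sep 1, 1689 (51 left).
Sep has 30 days: +30 → Oct 1, 1689 (21 left).
+21 → Oct 22, 1689.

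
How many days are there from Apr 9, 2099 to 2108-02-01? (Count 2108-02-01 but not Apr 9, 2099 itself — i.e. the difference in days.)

3219

Apr 9, 2099 → Apr 9, 2100: 365 days.
Apr 9, 2100 → Apr 9, 2101: 365 days.
Apr 9, 2101 → Apr 9, 2102: 365 days.
Apr 9, 2102 → Apr 9, 2103: 365 days.
Apr 9, 2103 → Apr 9, 2104: 366 days (Feb 29, 2104 is in that span).
Apr 9, 2104 → Apr 9, 2105: 365 days.
Apr 9, 2105 → Apr 9, 2106: 365 days.
Apr 9, 2106 → Apr 9, 2107: 365 days.
Apr 9, 2107 → May 9, 2107: 30 days (April has 30).
May 9, 2107 → Jun 9, 2107: 31 days (May has 31).
Jun 9, 2107 → Jul 9, 2107: 30 days (June has 30).
Jul 9, 2107 → Aug 9, 2107: 31 days (July has 31).
Aug 9, 2107 → Sep 9, 2107: 31 days (August has 31).
Sep 9, 2107 → Oct 9, 2107: 30 days (September has 30).
Oct 9, 2107 → Nov 9, 2107: 31 days (October has 31).
Nov 9, 2107 → Dec 9, 2107: 30 days (November has 30).
Dec 9, 2107 → Jan 9, 2108: 31 days (December has 31).
Jan 9, 2108 → Feb 1, 2108: 23 days.
Total: 3219 days.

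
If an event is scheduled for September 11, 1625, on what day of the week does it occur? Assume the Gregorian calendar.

Thursday

Doomsday rule: the anchor day for the 1600s is Tuesday. For year 25: 25÷12 = 2 r 1, and 1÷4 = 0, so 2+1+0 = 3.
Tuesday + 3 ≡ Friday — that's 1625's doomsday.
In September the doomsday date is Sep 5.
Sep 11 is 6 days after Sep 5; 6 mod 7 = 6, so Friday + 6 = Thursday.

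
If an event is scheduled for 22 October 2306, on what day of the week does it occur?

Monday

Doomsday rule: the anchor day for the 2300s is Wednesday. For year 06: 6÷12 = 0 r 6, and 6÷4 = 1, so 0+6+1 = 7.
Wednesday + 7 ≡ Wednesday — that's 2306's doomsday.
In October the doomsday date is Oct 10.
Oct 22 is 12 days after Oct 10; 12 mod 7 = 5, so Wednesday + 5 = Monday.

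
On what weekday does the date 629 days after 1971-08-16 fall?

Aug 16, 1971 is a Monday.
629 mod 7 = 6, so 629 days after a Monday is Monday + 6 = Sunday.

Sunday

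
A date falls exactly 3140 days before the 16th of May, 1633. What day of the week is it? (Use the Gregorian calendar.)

Thursday

First find the weekday of May 16, 1633. Doomsday rule: the anchor day for the 1600s is Tuesday. For year 33: 33÷12 = 2 r 9, and 9÷4 = 2, so 2+9+2 = 13.
Tuesday + 13 ≡ Monday — that's 1633's doomsday.
In May the doomsday date is May 9.
May 16 is 7 days after May 9; 7 mod 7 = 0, so Monday + 0 = Monday.
3140 mod 7 = 4, so 3140 days before a Monday is Monday − 4 = Thursday.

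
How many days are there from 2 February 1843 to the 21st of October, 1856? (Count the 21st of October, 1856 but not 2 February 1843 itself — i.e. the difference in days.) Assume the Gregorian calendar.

5010

Feb 2, 1843 → Feb 2, 1844: 365 days.
Feb 2, 1844 → Feb 2, 1845: 366 days (Feb 29, 1844 is in that span).
Feb 2, 1845 → Feb 2, 1846: 365 days.
Feb 2, 1846 → Feb 2, 1847: 365 days.
Feb 2, 1847 → Feb 2, 1848: 365 days.
Feb 2, 1848 → Feb 2, 1849: 366 days (Feb 29, 1848 is in that span).
Feb 2, 1849 → Feb 2, 1850: 365 days.
Feb 2, 1850 → Feb 2, 1851: 365 days.
Feb 2, 1851 → Feb 2, 1852: 365 days.
Feb 2, 1852 → Feb 2, 1853: 366 days (Feb 29, 1852 is in that span).
Feb 2, 1853 → Feb 2, 1854: 365 days.
Feb 2, 1854 → Feb 2, 1855: 365 days.
Feb 2, 1855 → Feb 2, 1856: 365 days.
Feb 2, 1856 → Mar 2, 1856: 29 days (February has 29).
Mar 2, 1856 → Apr 2, 1856: 31 days (March has 31).
Apr 2, 1856 → May 2, 1856: 30 days (April has 30).
May 2, 1856 → Jun 2, 1856: 31 days (May has 31).
Jun 2, 1856 → Jul 2, 1856: 30 days (June has 30).
Jul 2, 1856 → Aug 2, 1856: 31 days (July has 31).
Aug 2, 1856 → Sep 2, 1856: 31 days (August has 31).
Sep 2, 1856 → Oct 2, 1856: 30 days (September has 30).
Oct 2, 1856 → Oct 21, 1856: 19 days.
Total: 5010 days.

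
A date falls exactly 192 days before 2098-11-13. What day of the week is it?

First find the weekday of Nov 13, 2098. Doomsday rule: the anchor day for the 2000s is Tuesday. For year 98: 98÷12 = 8 r 2, and 2÷4 = 0, so 8+2+0 = 10.
Tuesday + 10 ≡ Friday — that's 2098's doomsday.
In November the doomsday date is Nov 7.
Nov 13 is 6 days after Nov 7; 6 mod 7 = 6, so Friday + 6 = Thursday.
192 mod 7 = 3, so 192 days before a Thursday is Thursday − 3 = Monday.

Monday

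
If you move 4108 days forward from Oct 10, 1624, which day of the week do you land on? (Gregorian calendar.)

Wednesday

Oct 10, 1624 is a Thursday.
4108 mod 7 = 6, so 4108 days after a Thursday is Thursday + 6 = Wednesday.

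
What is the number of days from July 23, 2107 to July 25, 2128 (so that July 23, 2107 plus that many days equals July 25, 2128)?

7673

Jul 23, 2107 → Jul 23, 2108: 366 days (Feb 29, 2108 is in that span).
Jul 23, 2108 → Jul 23, 2109: 365 days.
Jul 23, 2109 → Jul 23, 2110: 365 days.
Jul 23, 2110 → Jul 23, 2111: 365 days.
Jul 23, 2111 → Jul 23, 2112: 366 days (Feb 29, 2112 is in that span).
Jul 23, 2112 → Jul 23, 2113: 365 days.
Jul 23, 2113 → Jul 23, 2114: 365 days.
Jul 23, 2114 → Jul 23, 2115: 365 days.
Jul 23, 2115 → Jul 23, 2116: 366 days (Feb 29, 2116 is in that span).
Jul 23, 2116 → Jul 23, 2117: 365 days.
Jul 23, 2117 → Jul 23, 2118: 365 days.
Jul 23, 2118 → Jul 23, 2119: 365 days.
Jul 23, 2119 → Jul 23, 2120: 366 days (Feb 29, 2120 is in that span).
Jul 23, 2120 → Jul 23, 2121: 365 days.
Jul 23, 2121 → Jul 23, 2122: 365 days.
Jul 23, 2122 → Jul 23, 2123: 365 days.
Jul 23, 2123 → Jul 23, 2124: 366 days (Feb 29, 2124 is in that span).
Jul 23, 2124 → Jul 23, 2125: 365 days.
Jul 23, 2125 → Jul 23, 2126: 365 days.
Jul 23, 2126 → Jul 23, 2127: 365 days.
Jul 23, 2127 → Aug 23, 2127: 31 days (July has 31).
Aug 23, 2127 → Sep 23, 2127: 31 days (August has 31).
Sep 23, 2127 → Oct 23, 2127: 30 days (September has 30).
Oct 23, 2127 → Nov 23, 2127: 31 days (October has 31).
Nov 23, 2127 → Dec 23, 2127: 30 days (November has 30).
Dec 23, 2127 → Jan 23, 2128: 31 days (December has 31).
Jan 23, 2128 → Feb 23, 2128: 31 days (January has 31).
Feb 23, 2128 → Mar 23, 2128: 29 days (February has 29).
Mar 23, 2128 → Apr 23, 2128: 31 days (March has 31).
Apr 23, 2128 → May 23, 2128: 30 days (April has 30).
May 23, 2128 → Jun 23, 2128: 31 days (May has 31).
Jun 23, 2128 → Jul 23, 2128: 30 days (June has 30).
Jul 23, 2128 → Jul 25, 2128: 2 days.
Total: 7673 days.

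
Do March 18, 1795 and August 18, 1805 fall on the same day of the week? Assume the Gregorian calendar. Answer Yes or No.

From Mar 18, 1795 to Aug 18, 1805 is 3805 days.
3805 mod 7 = 4, so they are different weekdays.
(Mar 18, 1795 is a Wednesday; Aug 18, 1805 is a Sunday.)

No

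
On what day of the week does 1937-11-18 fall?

Thursday

January 1, 1937 is a Friday.
Jan 1, 1937 → Feb 1, 1937: 31 days (January has 31).
Feb 1, 1937 → Mar 1, 1937: 28 days (February has 28).
Mar 1, 1937 → Apr 1, 1937: 31 days (March has 31).
Apr 1, 1937 → May 1, 1937: 30 days (April has 30).
May 1, 1937 → Jun 1, 1937: 31 days (May has 31).
Jun 1, 1937 → Jul 1, 1937: 30 days (June has 30).
Jul 1, 1937 → Aug 1, 1937: 31 days (July has 31).
Aug 1, 1937 → Sep 1, 1937: 31 days (August has 31).
Sep 1, 1937 → Oct 1, 1937: 30 days (September has 30).
Oct 1, 1937 → Nov 1, 1937: 31 days (October has 31).
Nov 1, 1937 → Nov 18, 1937: 17 days.
Total: 321 days.
321 mod 7 = 6, so Friday + 6 = Thursday.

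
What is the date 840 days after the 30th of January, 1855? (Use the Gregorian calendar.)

May 19, 1857

+365 (one year) → Jan 30, 1856 (475 left).
+366 (one year; includes Feb 29, 1856) → Jan 30, 1857 (109 left).
Jan has 31 days: +2 → Feb 1, 1857 (107 left).
Feb has 28 days: +28 → Mar 1, 1857 (79 left).
Mar has 31 days: +31 → Apr 1, 1857 (48 left).
Apr has 30 days: +30 → May 1, 1857 (18 left).
+18 → May 19, 1857.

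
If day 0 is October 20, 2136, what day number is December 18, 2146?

3711

Oct 20, 2136 → Oct 20, 2137: 365 days.
Oct 20, 2137 → Oct 20, 2138: 365 days.
Oct 20, 2138 → Oct 20, 2139: 365 days.
Oct 20, 2139 → Oct 20, 2140: 366 days (Feb 29, 2140 is in that span).
Oct 20, 2140 → Oct 20, 2141: 365 days.
Oct 20, 2141 → Oct 20, 2142: 365 days.
Oct 20, 2142 → Oct 20, 2143: 365 days.
Oct 20, 2143 → Oct 20, 2144: 366 days (Feb 29, 2144 is in that span).
Oct 20, 2144 → Oct 20, 2145: 365 days.
Oct 20, 2145 → Oct 20, 2146: 365 days.
Oct 20, 2146 → Nov 20, 2146: 31 days (October has 31).
Nov 20, 2146 → Dec 18, 2146: 28 days.
Total: 3711 days.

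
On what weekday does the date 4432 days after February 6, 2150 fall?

Saturday

Feb 6, 2150 is a Friday.
4432 mod 7 = 1, so 4432 days after a Friday is Friday + 1 = Saturday.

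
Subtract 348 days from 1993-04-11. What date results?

−11 → Mar 31, 1993 (end of Mar, 31 days; 337 left).
−31 → Feb 28, 1993 (end of Feb, 28 days; 306 left).
−28 → Jan 31, 1993 (end of Jan, 31 days; 278 left).
−31 → Dec 31, 1992 (end of Dec, 31 days; 247 left).
−31 → Nov 30, 1992 (end of Nov, 30 days; 216 left).
−30 → Oct 31, 1992 (end of Oct, 31 days; 186 left).
−31 → Sep 30, 1992 (end of Sep, 30 days; 155 left).
−30 → Aug 31, 1992 (end of Aug, 31 days; 125 left).
−31 → Jul 31, 1992 (end of Jul, 31 days; 94 left).
−31 → Jun 30, 1992 (end of Jun, 30 days; 63 left).
−30 → May 31, 1992 (end of May, 31 days; 33 left).
−31 → Apr 30, 1992 (end of Apr, 30 days; 2 left).
−2 → Apr 28, 1992.

April 28, 1992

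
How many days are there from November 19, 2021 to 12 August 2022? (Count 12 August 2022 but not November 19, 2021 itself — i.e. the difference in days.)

266

Nov 19, 2021 → Dec 19, 2021: 30 days (November has 30).
Dec 19, 2021 → Jan 19, 2022: 31 days (December has 31).
Jan 19, 2022 → Feb 19, 2022: 31 days (January has 31).
Feb 19, 2022 → Mar 19, 2022: 28 days (February has 28).
Mar 19, 2022 → Apr 19, 2022: 31 days (March has 31).
Apr 19, 2022 → May 19, 2022: 30 days (April has 30).
May 19, 2022 → Jun 19, 2022: 31 days (May has 31).
Jun 19, 2022 → Jul 19, 2022: 30 days (June has 30).
Jul 19, 2022 → Aug 12, 2022: 24 days.
Total: 266 days.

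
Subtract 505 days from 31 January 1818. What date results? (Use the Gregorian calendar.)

−365 (one year) → Jan 31, 1817 (140 left).
−31 → Dec 31, 1816 (end of Dec, 31 days; 109 left).
−31 → Nov 30, 1816 (end of Nov, 30 days; 78 left).
−30 → Oct 31, 1816 (end of Oct, 31 days; 48 left).
−31 → Sep 30, 1816 (end of Sep, 30 days; 17 left).
−17 → Sep 13, 1816.

September 13, 1816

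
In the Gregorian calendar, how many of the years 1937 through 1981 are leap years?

11

Multiples of 4 in [1937,1981]: 11.
Of those, multiples of 100: 0 (not leap unless ÷400).
Multiples of 400: 0.
Leap years = 11 − 0 + 0 = 11.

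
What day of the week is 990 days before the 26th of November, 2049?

Tuesday

First find the weekday of Nov 26, 2049. Doomsday rule: the anchor day for the 2000s is Tuesday. For year 49: 49÷12 = 4 r 1, and 1÷4 = 0, so 4+1+0 = 5.
Tuesday + 5 ≡ Sunday — that's 2049's doomsday.
In November the doomsday date is Nov 7.
Nov 26 is 19 days after Nov 7; 19 mod 7 = 5, so Sunday + 5 = Friday.
990 mod 7 = 3, so 990 days before a Friday is Friday − 3 = Tuesday.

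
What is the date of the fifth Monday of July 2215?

July 1, 2215 is a Saturday.
The first Monday is therefore July 3 (2 days later).
The fifth Monday is 3 + 4×7 = July 31.

July 31, 2215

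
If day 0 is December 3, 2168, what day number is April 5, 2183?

5236

Dec 3, 2168 → Dec 3, 2169: 365 days.
Dec 3, 2169 → Dec 3, 2170: 365 days.
Dec 3, 2170 → Dec 3, 2171: 365 days.
Dec 3, 2171 → Dec 3, 2172: 366 days (Feb 29, 2172 is in that span).
Dec 3, 2172 → Dec 3, 2173: 365 days.
Dec 3, 2173 → Dec 3, 2174: 365 days.
Dec 3, 2174 → Dec 3, 2175: 365 days.
Dec 3, 2175 → Dec 3, 2176: 366 days (Feb 29, 2176 is in that span).
Dec 3, 2176 → Dec 3, 2177: 365 days.
Dec 3, 2177 → Dec 3, 2178: 365 days.
Dec 3, 2178 → Dec 3, 2179: 365 days.
Dec 3, 2179 → Dec 3, 2180: 366 days (Feb 29, 2180 is in that span).
Dec 3, 2180 → Dec 3, 2181: 365 days.
Dec 3, 2181 → Dec 3, 2182: 365 days.
Dec 3, 2182 → Jan 3, 2183: 31 days (December has 31).
Jan 3, 2183 → Feb 3, 2183: 31 days (January has 31).
Feb 3, 2183 → Mar 3, 2183: 28 days (February has 28).
Mar 3, 2183 → Apr 3, 2183: 31 days (March has 31).
Apr 3, 2183 → Apr 5, 2183: 2 days.
Total: 5236 days.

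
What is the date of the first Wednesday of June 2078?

June 1, 2078

June 1, 2078 is a Wednesday.
The first Wednesday is therefore June 1 (same day).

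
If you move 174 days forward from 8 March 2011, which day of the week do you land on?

Mar 8, 2011 is a Tuesday.
174 mod 7 = 6, so 174 days after a Tuesday is Tuesday + 6 = Monday.

Monday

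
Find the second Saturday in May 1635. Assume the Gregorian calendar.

May 12, 1635

May 1, 1635 is a Tuesday.
The first Saturday is therefore May 5 (4 days later).
The second Saturday is 5 + 1×7 = May 12.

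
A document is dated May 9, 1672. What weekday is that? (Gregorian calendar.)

Doomsday rule: the anchor day for the 1600s is Tuesday. For year 72: 72÷12 = 6 r 0, and 0÷4 = 0, so 6+0+0 = 6.
Tuesday + 6 ≡ Monday — that's 1672's doomsday.
In May the doomsday date is May 9.
May 9 is the doomsday itself: Monday.

Monday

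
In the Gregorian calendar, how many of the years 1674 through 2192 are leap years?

126

Multiples of 4 in [1674,2192]: 130.
Of those, multiples of 100: 5 (not leap unless ÷400).
Multiples of 400: 1.
Leap years = 130 − 5 + 1 = 126.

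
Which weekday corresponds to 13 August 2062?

January 1, 2062 is a Sunday.
Jan 1, 2062 → Feb 1, 2062: 31 days (January has 31).
Feb 1, 2062 → Mar 1, 2062: 28 days (February has 28).
Mar 1, 2062 → Apr 1, 2062: 31 days (March has 31).
Apr 1, 2062 → May 1, 2062: 30 days (April has 30).
May 1, 2062 → Jun 1, 2062: 31 days (May has 31).
Jun 1, 2062 → Jul 1, 2062: 30 days (June has 30).
Jul 1, 2062 → Aug 1, 2062: 31 days (July has 31).
Aug 1, 2062 → Aug 13, 2062: 12 days.
Total: 224 days.
224 mod 7 = 0, so Sunday + 0 = Sunday.

Sunday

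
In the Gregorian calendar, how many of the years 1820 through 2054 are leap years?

Multiples of 4 in [1820,2054]: 59.
Of those, multiples of 100: 2 (not leap unless ÷400).
Multiples of 400: 1.
Leap years = 59 − 2 + 1 = 58.

58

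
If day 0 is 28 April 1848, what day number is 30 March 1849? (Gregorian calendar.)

336

Apr 28, 1848 → May 28, 1848: 30 days (April has 30).
May 28, 1848 → Jun 28, 1848: 31 days (May has 31).
Jun 28, 1848 → Jul 28, 1848: 30 days (June has 30).
Jul 28, 1848 → Aug 28, 1848: 31 days (July has 31).
Aug 28, 1848 → Sep 28, 1848: 31 days (August has 31).
Sep 28, 1848 → Oct 28, 1848: 30 days (September has 30).
Oct 28, 1848 → Nov 28, 1848: 31 days (October has 31).
Nov 28, 1848 → Dec 28, 1848: 30 days (November has 30).
Dec 28, 1848 → Jan 28, 1849: 31 days (December has 31).
Jan 28, 1849 → Feb 28, 1849: 31 days (January has 31).
Feb 28, 1849 → Mar 28, 1849: 28 days (February has 28).
Mar 28, 1849 → Mar 30, 1849: 2 days.
Total: 336 days.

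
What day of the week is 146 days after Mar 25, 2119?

First find the weekday of Mar 25, 2119. Doomsday rule: the anchor day for the 2100s is Sunday. For year 19: 19÷12 = 1 r 7, and 7÷4 = 1, so 1+7+1 = 9.
Sunday + 9 ≡ Tuesday — that's 2119's doomsday.
In March the doomsday date is Mar 14.
Mar 25 is 11 days after Mar 14; 11 mod 7 = 4, so Tuesday + 4 = Saturday.
146 mod 7 = 6, so 146 days after a Saturday is Saturday + 6 = Friday.

Friday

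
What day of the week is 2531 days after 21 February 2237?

Feb 21, 2237 is a Tuesday.
2531 mod 7 = 4, so 2531 days after a Tuesday is Tuesday + 4 = Saturday.

Saturday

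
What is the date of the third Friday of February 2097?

February 1, 2097 is a Friday.
The first Friday is therefore February 1 (same day).
The third Friday is 1 + 2×7 = February 15.

February 15, 2097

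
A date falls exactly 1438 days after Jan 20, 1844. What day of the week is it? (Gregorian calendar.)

First find the weekday of Jan 20, 1844. Doomsday rule: the anchor day for the 1800s is Friday. For year 44: 44÷12 = 3 r 8, and 8÷4 = 2, so 3+8+2 = 13.
Friday + 13 ≡ Thursday — that's 1844's doomsday.
In January the doomsday date is Jan 4 (1844 is a leap year (divisible by 4)).
Jan 20 is 16 days after Jan 4; 16 mod 7 = 2, so Thursday + 2 = Saturday.
1438 mod 7 = 3, so 1438 days after a Saturday is Saturday + 3 = Tuesday.

Tuesday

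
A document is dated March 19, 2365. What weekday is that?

Friday

Doomsday rule: the anchor day for the 2300s is Wednesday. For year 65: 65÷12 = 5 r 5, and 5÷4 = 1, so 5+5+1 = 11.
Wednesday + 11 ≡ Sunday — that's 2365's doomsday.
In March the doomsday date is Mar 14.
Mar 19 is 5 days after Mar 14; 5 mod 7 = 5, so Sunday + 5 = Friday.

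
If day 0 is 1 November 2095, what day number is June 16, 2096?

Nov 1, 2095 → Dec 1, 2095: 30 days (November has 30).
Dec 1, 2095 → Jan 1, 2096: 31 days (December has 31).
Jan 1, 2096 → Feb 1, 2096: 31 days (January has 31).
Feb 1, 2096 → Mar 1, 2096: 29 days (February has 29).
Mar 1, 2096 → Apr 1, 2096: 31 days (March has 31).
Apr 1, 2096 → May 1, 2096: 30 days (April has 30).
May 1, 2096 → Jun 1, 2096: 31 days (May has 31).
Jun 1, 2096 → Jun 16, 2096: 15 days.
Total: 228 days.

228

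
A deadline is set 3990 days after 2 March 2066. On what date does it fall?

February 2, 2077

+365 (one year) → Mar 2, 2067 (3625 left).
+366 (one year; includes Feb 29, 2068) → Mar 2, 2068 (3259 left).
+365 (one year) → Mar 2, 2069 (2894 left).
+365 (one year) → Mar 2, 2070 (2529 left).
+365 (one year) → Mar 2, 2071 (2164 left).
+366 (one year; includes Feb 29, 2072) → Mar 2, 2072 (1798 left).
+365 (one year) → Mar 2, 2073 (1433 left).
+365 (one year) → Mar 2, 2074 (1068 left).
+365 (one year) → Mar 2, 2075 (703 left).
+366 (one year; includes Feb 29, 2076) → Mar 2, 2076 (337 left).
Mar has 31 days: +30 → Apr 1, 2076 (307 left).
Apr has 30 days: +30 → May 1, 2076 (277 left).
May has 31 days: +31 → Jun 1, 2076 (246 left).
Jun has 30 days: +30 → Jul 1, 2076 (216 left).
Jul has 31 days: +31 → Aug 1, 2076 (185 left).
Aug has 31 days: +31 → Sep 1, 2076 (154 left).
Sep has 30 days: +30 → Oct 1, 2076 (124 left).
Oct has 31 days: +31 → Nov 1, 2076 (93 left).
Nov has 30 days: +30 → Dec 1, 2076 (63 left).
Dec has 31 days: +31 → Jan 1, 2077 (32 left).
Jan has 31 days: +31 → Feb 1, 2077 (1 left).
+1 → Feb 2, 2077.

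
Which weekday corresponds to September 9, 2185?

Doomsday rule: the anchor day for the 2100s is Sunday. For year 85: 85÷12 = 7 r 1, and 1÷4 = 0, so 7+1+0 = 8.
Sunday + 8 ≡ Monday — that's 2185's doomsday.
In September the doomsday date is Sep 5.
Sep 9 is 4 days after Sep 5; 4 mod 7 = 4, so Monday + 4 = Friday.

Friday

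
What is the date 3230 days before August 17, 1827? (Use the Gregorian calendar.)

October 13, 1818

−365 (one year) → Aug 17, 1826 (2865 left).
−365 (one year) → Aug 17, 1825 (2500 left).
−365 (one year) → Aug 17, 1824 (2135 left).
−366 (one year; includes Feb 29, 1824) → Aug 17, 1823 (1769 left).
−365 (one year) → Aug 17, 1822 (1404 left).
−365 (one year) → Aug 17, 1821 (1039 left).
−365 (one year) → Aug 17, 1820 (674 left).
−366 (one year; includes Feb 29, 1820) → Aug 17, 1819 (308 left).
−17 → Jul 31, 1819 (end of Jul, 31 days; 291 left).
−31 → Jun 30, 1819 (end of Jun, 30 days; 260 left).
−30 → May 31, 1819 (end of May, 31 days; 230 left).
−31 → Apr 30, 1819 (end of Apr, 30 days; 199 left).
−30 → Mar 31, 1819 (end of Mar, 31 days; 169 left).
−31 → Feb 28, 1819 (end of Feb, 28 days; 138 left).
−28 → Jan 31, 1819 (end of Jan, 31 days; 110 left).
−31 → Dec 31, 1818 (end of Dec, 31 days; 79 left).
−31 → Nov 30, 1818 (end of Nov, 30 days; 48 left).
−30 → Oct 31, 1818 (end of Oct, 31 days; 18 left).
−18 → Oct 13, 1818.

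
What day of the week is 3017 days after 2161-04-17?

Apr 17, 2161 is a Friday.
3017 mod 7 = 0, so 3017 days after a Friday is Friday + 0 = Friday.

Friday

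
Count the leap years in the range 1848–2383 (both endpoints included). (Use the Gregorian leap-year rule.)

130

Multiples of 4 in [1848,2383]: 134.
Of those, multiples of 100: 5 (not leap unless ÷400).
Multiples of 400: 1.
Leap years = 134 − 5 + 1 = 130.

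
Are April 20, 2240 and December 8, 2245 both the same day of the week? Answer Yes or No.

Yes

From Apr 20, 2240 to Dec 8, 2245 is 2058 days.
2058 mod 7 = 0, so they are the same weekday.
(Apr 20, 2240 is a Monday; Dec 8, 2245 is a Monday.)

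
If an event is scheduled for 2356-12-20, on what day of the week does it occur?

Doomsday rule: the anchor day for the 2300s is Wednesday. For year 56: 56÷12 = 4 r 8, and 8÷4 = 2, so 4+8+2 = 14.
Wednesday + 14 ≡ Wednesday — that's 2356's doomsday.
In December the doomsday date is Dec 12.
Dec 20 is 8 days after Dec 12; 8 mod 7 = 1, so Wednesday + 1 = Thursday.

Thursday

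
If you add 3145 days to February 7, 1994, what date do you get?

+365 (one year) → Feb 7, 1995 (2780 left).
+365 (one year) → Feb 7, 1996 (2415 left).
+366 (one year; includes Feb 29, 1996) → Feb 7, 1997 (2049 left).
+365 (one year) → Feb 7, 1998 (1684 left).
+365 (one year) → Feb 7, 1999 (1319 left).
+365 (one year) → Feb 7, 2000 (954 left).
+366 (one year; includes Feb 29, 2000) → Feb 7, 2001 (588 left).
+365 (one year) → Feb 7, 2002 (223 left).
Feb has 28 days: +22 → Mar 1, 2002 (201 left).
Mar has 31 days: +31 → Apr 1, 2002 (170 left).
Apr has 30 days: +30 → May 1, 2002 (140 left).
May has 31 days: +31 → Jun 1, 2002 (109 left).
Jun has 30 days: +30 → Jul 1, 2002 (79 left).
Jul has 31 days: +31 → Aug 1, 2002 (48 left).
Aug has 31 days: +31 → Sep 1, 2002 (17 left).
+17 → Sep 18, 2002.

September 18, 2002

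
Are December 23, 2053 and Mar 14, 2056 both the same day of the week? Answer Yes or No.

From Dec 23, 2053 to Mar 14, 2056 is 812 days.
812 mod 7 = 0, so they are the same weekday.
(Dec 23, 2053 is a Tuesday; Mar 14, 2056 is a Tuesday.)

Yes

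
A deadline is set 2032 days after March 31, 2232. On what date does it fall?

October 23, 2237

+365 (one year) → Mar 31, 2233 (1667 left).
+365 (one year) → Mar 31, 2234 (1302 left).
+365 (one year) → Mar 31, 2235 (937 left).
+366 (one year; includes Feb 29, 2236) → Mar 31, 2236 (571 left).
+365 (one year) → Mar 31, 2237 (206 left).
Mar has 31 days: +1 → Apr 1, 2237 (205 left).
Apr has 30 days: +30 → May 1, 2237 (175 left).
May has 31 days: +31 → Jun 1, 2237 (144 left).
Jun has 30 days: +30 → Jul 1, 2237 (114 left).
Jul has 31 days: +31 → Aug 1, 2237 (83 left).
Aug has 31 days: +31 → Sep 1, 2237 (52 left).
Sep has 30 days: +30 → Oct 1, 2237 (22 left).
+22 → Oct 23, 2237.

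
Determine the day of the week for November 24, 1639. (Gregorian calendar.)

Doomsday rule: the anchor day for the 1600s is Tuesday. For year 39: 39÷12 = 3 r 3, and 3÷4 = 0, so 3+3+0 = 6.
Tuesday + 6 ≡ Monday — that's 1639's doomsday.
In November the doomsday date is Nov 7.
Nov 24 is 17 days after Nov 7; 17 mod 7 = 3, so Monday + 3 = Thursday.

Thursday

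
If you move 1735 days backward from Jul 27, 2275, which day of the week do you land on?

Jul 27, 2275 is a Tuesday.
1735 mod 7 = 6, so 1735 days before a Tuesday is Tuesday − 6 = Wednesday.

Wednesday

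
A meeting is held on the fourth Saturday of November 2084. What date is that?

November 25, 2084

November 1, 2084 is a Wednesday.
The first Saturday is therefore November 4 (3 days later).
The fourth Saturday is 4 + 3×7 = November 25.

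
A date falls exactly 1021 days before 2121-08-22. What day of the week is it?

Aug 22, 2121 is a Friday.
1021 mod 7 = 6, so 1021 days before a Friday is Friday − 6 = Saturday.

Saturday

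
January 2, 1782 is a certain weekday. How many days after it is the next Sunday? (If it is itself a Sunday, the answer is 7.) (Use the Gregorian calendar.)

Jan 2, 1782 is a Wednesday.
From Wednesday to the next Sunday is 4 days.

4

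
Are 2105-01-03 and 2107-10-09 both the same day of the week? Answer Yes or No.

From Jan 3, 2105 to Oct 9, 2107 is 1009 days.
1009 mod 7 = 1, so they are different weekdays.
(Jan 3, 2105 is a Saturday; Oct 9, 2107 is a Sunday.)

No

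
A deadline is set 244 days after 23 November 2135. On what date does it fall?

Nov has 30 days: +8 → Dec 1, 2135 (236 left).
Dec has 31 days: +31 → Jan 1, 2136 (205 left).
Jan has 31 days: +31 → Feb 1, 2136 (174 left).
Feb has 29 days: +29 → Mar 1, 2136 (145 left).
Mar has 31 days: +31 → Apr 1, 2136 (114 left).
Apr has 30 days: +30 → May 1, 2136 (84 left).
May has 31 days: +31 → Jun 1, 2136 (53 left).
Jun has 30 days: +30 → Jul 1, 2136 (23 left).
+23 → Jul 24, 2136.

July 24, 2136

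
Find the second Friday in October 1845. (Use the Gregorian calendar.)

October 1, 1845 is a Wednesday.
The first Friday is therefore October 3 (2 days later).
The second Friday is 3 + 1×7 = October 10.

October 10, 1845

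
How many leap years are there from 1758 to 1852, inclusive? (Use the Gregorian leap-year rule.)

23

Multiples of 4 in [1758,1852]: 24.
Of those, multiples of 100: 1 (not leap unless ÷400).
Multiples of 400: 0.
Leap years = 24 − 1 + 0 = 23.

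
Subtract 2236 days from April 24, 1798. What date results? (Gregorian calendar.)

March 10, 1792

−365 (one year) → Apr 24, 1797 (1871 left).
−365 (one year) → Apr 24, 1796 (1506 left).
−366 (one year; includes Feb 29, 1796) → Apr 24, 1795 (1140 left).
−365 (one year) → Apr 24, 1794 (775 left).
−365 (one year) → Apr 24, 1793 (410 left).
−365 (one year) → Apr 24, 1792 (45 left).
−24 → Mar 31, 1792 (end of Mar, 31 days; 21 left).
−21 → Mar 10, 1792.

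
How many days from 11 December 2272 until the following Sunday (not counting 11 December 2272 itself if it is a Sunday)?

Dec 11, 2272 is a Wednesday.
From Wednesday to the next Sunday is 4 days.

4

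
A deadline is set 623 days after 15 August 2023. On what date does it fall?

April 29, 2025

+366 (one year; includes Feb 29, 2024) → Aug 15, 2024 (257 left).
Aug has 31 days: +17 → Sep 1, 2024 (240 left).
Sep has 30 days: +30 → Oct 1, 2024 (210 left).
Oct has 31 days: +31 → Nov 1, 2024 (179 left).
Nov has 30 days: +30 → Dec 1, 2024 (149 left).
Dec has 31 days: +31 → Jan 1, 2025 (118 left).
Jan has 31 days: +31 → Feb 1, 2025 (87 left).
Feb has 28 days: +28 → Mar 1, 2025 (59 left).
Mar has 31 days: +31 → Apr 1, 2025 (28 left).
+28 → Apr 29, 2025.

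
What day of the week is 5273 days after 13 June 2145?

Jun 13, 2145 is a Sunday.
5273 mod 7 = 2, so 5273 days after a Sunday is Sunday + 2 = Tuesday.

Tuesday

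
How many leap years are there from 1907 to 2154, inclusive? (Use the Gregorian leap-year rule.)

Multiples of 4 in [1907,2154]: 62.
Of those, multiples of 100: 2 (not leap unless ÷400).
Multiples of 400: 1.
Leap years = 62 − 2 + 1 = 61.

61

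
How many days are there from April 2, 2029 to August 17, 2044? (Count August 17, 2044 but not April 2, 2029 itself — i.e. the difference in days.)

Apr 2, 2029 → Apr 2, 2030: 365 days.
Apr 2, 2030 → Apr 2, 2031: 365 days.
Apr 2, 2031 → Apr 2, 2032: 366 days (Feb 29, 2032 is in that span).
Apr 2, 2032 → Apr 2, 2033: 365 days.
Apr 2, 2033 → Apr 2, 2034: 365 days.
Apr 2, 2034 → Apr 2, 2035: 365 days.
Apr 2, 2035 → Apr 2, 2036: 366 days (Feb 29, 2036 is in that span).
Apr 2, 2036 → Apr 2, 2037: 365 days.
Apr 2, 2037 → Apr 2, 2038: 365 days.
Apr 2, 2038 → Apr 2, 2039: 365 days.
Apr 2, 2039 → Apr 2, 2040: 366 days (Feb 29, 2040 is in that span).
Apr 2, 2040 → Apr 2, 2041: 365 days.
Apr 2, 2041 → Apr 2, 2042: 365 days.
Apr 2, 2042 → Apr 2, 2043: 365 days.
Apr 2, 2043 → Apr 2, 2044: 366 days (Feb 29, 2044 is in that span).
Apr 2, 2044 → May 2, 2044: 30 days (April has 30).
May 2, 2044 → Jun 2, 2044: 31 days (May has 31).
Jun 2, 2044 → Jul 2, 2044: 30 days (June has 30).
Jul 2, 2044 → Aug 2, 2044: 31 days (July has 31).
Aug 2, 2044 → Aug 17, 2044: 15 days.
Total: 5616 days.

5616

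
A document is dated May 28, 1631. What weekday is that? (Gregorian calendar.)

Doomsday rule: the anchor day for the 1600s is Tuesday. For year 31: 31÷12 = 2 r 7, and 7÷4 = 1, so 2+7+1 = 10.
Tuesday + 10 ≡ Friday — that's 1631's doomsday.
In May the doomsday date is May 9.
May 28 is 19 days after May 9; 19 mod 7 = 5, so Friday + 5 = Wednesday.

Wednesday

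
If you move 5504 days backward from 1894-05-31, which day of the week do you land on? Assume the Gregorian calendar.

First find the weekday of May 31, 1894. Doomsday rule: the anchor day for the 1800s is Friday. For year 94: 94÷12 = 7 r 10, and 10÷4 = 2, so 7+10+2 = 19.
Friday + 19 ≡ Wednesday — that's 1894's doomsday.
In May the doomsday date is May 9.
May 31 is 22 days after May 9; 22 mod 7 = 1, so Wednesday + 1 = Thursday.
5504 mod 7 = 2, so 5504 days before a Thursday is Thursday − 2 = Tuesday.

Tuesday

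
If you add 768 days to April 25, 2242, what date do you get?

+365 (one year) → Apr 25, 2243 (403 left).
+366 (one year; includes Feb 29, 2244) → Apr 25, 2244 (37 left).
Apr has 30 days: +6 → May 1, 2244 (31 left).
May has 31 days: +31 → Jun 1, 2244 (0 left).

June 1, 2244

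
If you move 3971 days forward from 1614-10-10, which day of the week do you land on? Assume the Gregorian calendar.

Sunday

Oct 10, 1614 is a Friday.
3971 mod 7 = 2, so 3971 days after a Friday is Friday + 2 = Sunday.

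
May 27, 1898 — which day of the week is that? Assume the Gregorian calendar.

January 1, 1898 is a Saturday.
Jan 1, 1898 → Feb 1, 1898: 31 days (January has 31).
Feb 1, 1898 → Mar 1, 1898: 28 days (February has 28).
Mar 1, 1898 → Apr 1, 1898: 31 days (March has 31).
Apr 1, 1898 → May 1, 1898: 30 days (April has 30).
May 1, 1898 → May 27, 1898: 26 days.
Total: 146 days.
146 mod 7 = 6, so Saturday + 6 = Friday.

Friday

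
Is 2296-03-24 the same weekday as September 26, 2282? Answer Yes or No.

From Sep 26, 2282 to Mar 24, 2296 is 4928 days.
4928 mod 7 = 0, so they are the same weekday.
(Sep 26, 2282 is a Tuesday; Mar 24, 2296 is a Tuesday.)

Yes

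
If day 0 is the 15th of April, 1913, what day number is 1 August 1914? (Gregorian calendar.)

473

Apr 15, 1913 → Apr 15, 1914: 365 days.
Apr 15, 1914 → May 15, 1914: 30 days (April has 30).
May 15, 1914 → Jun 15, 1914: 31 days (May has 31).
Jun 15, 1914 → Jul 15, 1914: 30 days (June has 30).
Jul 15, 1914 → Aug 1, 1914: 17 days.
Total: 473 days.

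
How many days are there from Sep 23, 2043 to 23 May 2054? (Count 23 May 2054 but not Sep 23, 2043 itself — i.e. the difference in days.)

3895

Sep 23, 2043 → Sep 23, 2044: 366 days (Feb 29, 2044 is in that span).
Sep 23, 2044 → Sep 23, 2045: 365 days.
Sep 23, 2045 → Sep 23, 2046: 365 days.
Sep 23, 2046 → Sep 23, 2047: 365 days.
Sep 23, 2047 → Sep 23, 2048: 366 days (Feb 29, 2048 is in that span).
Sep 23, 2048 → Sep 23, 2049: 365 days.
Sep 23, 2049 → Sep 23, 2050: 365 days.
Sep 23, 2050 → Sep 23, 2051: 365 days.
Sep 23, 2051 → Sep 23, 2052: 366 days (Feb 29, 2052 is in that span).
Sep 23, 2052 → Sep 23, 2053: 365 days.
Sep 23, 2053 → Oct 23, 2053: 30 days (September has 30).
Oct 23, 2053 → Nov 23, 2053: 31 days (October has 31).
Nov 23, 2053 → Dec 23, 2053: 30 days (November has 30).
Dec 23, 2053 → Jan 23, 2054: 31 days (December has 31).
Jan 23, 2054 → Feb 23, 2054: 31 days (January has 31).
Feb 23, 2054 → Mar 23, 2054: 28 days (February has 28).
Mar 23, 2054 → Apr 23, 2054: 31 days (March has 31).
Apr 23, 2054 → May 23, 2054: 30 days.
Total: 3895 days.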